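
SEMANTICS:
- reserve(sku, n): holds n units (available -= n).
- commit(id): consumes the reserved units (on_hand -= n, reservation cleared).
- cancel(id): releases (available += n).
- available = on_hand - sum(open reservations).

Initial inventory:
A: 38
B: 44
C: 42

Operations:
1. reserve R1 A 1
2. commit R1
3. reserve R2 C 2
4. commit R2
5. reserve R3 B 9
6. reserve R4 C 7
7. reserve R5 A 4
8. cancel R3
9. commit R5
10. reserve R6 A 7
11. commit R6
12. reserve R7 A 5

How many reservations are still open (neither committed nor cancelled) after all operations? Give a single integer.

Answer: 2

Derivation:
Step 1: reserve R1 A 1 -> on_hand[A=38 B=44 C=42] avail[A=37 B=44 C=42] open={R1}
Step 2: commit R1 -> on_hand[A=37 B=44 C=42] avail[A=37 B=44 C=42] open={}
Step 3: reserve R2 C 2 -> on_hand[A=37 B=44 C=42] avail[A=37 B=44 C=40] open={R2}
Step 4: commit R2 -> on_hand[A=37 B=44 C=40] avail[A=37 B=44 C=40] open={}
Step 5: reserve R3 B 9 -> on_hand[A=37 B=44 C=40] avail[A=37 B=35 C=40] open={R3}
Step 6: reserve R4 C 7 -> on_hand[A=37 B=44 C=40] avail[A=37 B=35 C=33] open={R3,R4}
Step 7: reserve R5 A 4 -> on_hand[A=37 B=44 C=40] avail[A=33 B=35 C=33] open={R3,R4,R5}
Step 8: cancel R3 -> on_hand[A=37 B=44 C=40] avail[A=33 B=44 C=33] open={R4,R5}
Step 9: commit R5 -> on_hand[A=33 B=44 C=40] avail[A=33 B=44 C=33] open={R4}
Step 10: reserve R6 A 7 -> on_hand[A=33 B=44 C=40] avail[A=26 B=44 C=33] open={R4,R6}
Step 11: commit R6 -> on_hand[A=26 B=44 C=40] avail[A=26 B=44 C=33] open={R4}
Step 12: reserve R7 A 5 -> on_hand[A=26 B=44 C=40] avail[A=21 B=44 C=33] open={R4,R7}
Open reservations: ['R4', 'R7'] -> 2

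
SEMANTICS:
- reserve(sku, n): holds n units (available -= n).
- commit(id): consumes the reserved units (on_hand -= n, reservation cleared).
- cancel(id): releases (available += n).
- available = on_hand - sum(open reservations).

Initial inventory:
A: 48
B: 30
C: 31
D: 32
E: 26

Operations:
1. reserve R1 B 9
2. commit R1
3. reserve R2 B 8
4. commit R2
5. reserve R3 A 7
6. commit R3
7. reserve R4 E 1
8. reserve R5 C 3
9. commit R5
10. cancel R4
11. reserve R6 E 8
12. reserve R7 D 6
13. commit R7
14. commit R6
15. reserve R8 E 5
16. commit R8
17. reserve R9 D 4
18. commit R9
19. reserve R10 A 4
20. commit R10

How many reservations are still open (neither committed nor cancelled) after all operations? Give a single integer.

Answer: 0

Derivation:
Step 1: reserve R1 B 9 -> on_hand[A=48 B=30 C=31 D=32 E=26] avail[A=48 B=21 C=31 D=32 E=26] open={R1}
Step 2: commit R1 -> on_hand[A=48 B=21 C=31 D=32 E=26] avail[A=48 B=21 C=31 D=32 E=26] open={}
Step 3: reserve R2 B 8 -> on_hand[A=48 B=21 C=31 D=32 E=26] avail[A=48 B=13 C=31 D=32 E=26] open={R2}
Step 4: commit R2 -> on_hand[A=48 B=13 C=31 D=32 E=26] avail[A=48 B=13 C=31 D=32 E=26] open={}
Step 5: reserve R3 A 7 -> on_hand[A=48 B=13 C=31 D=32 E=26] avail[A=41 B=13 C=31 D=32 E=26] open={R3}
Step 6: commit R3 -> on_hand[A=41 B=13 C=31 D=32 E=26] avail[A=41 B=13 C=31 D=32 E=26] open={}
Step 7: reserve R4 E 1 -> on_hand[A=41 B=13 C=31 D=32 E=26] avail[A=41 B=13 C=31 D=32 E=25] open={R4}
Step 8: reserve R5 C 3 -> on_hand[A=41 B=13 C=31 D=32 E=26] avail[A=41 B=13 C=28 D=32 E=25] open={R4,R5}
Step 9: commit R5 -> on_hand[A=41 B=13 C=28 D=32 E=26] avail[A=41 B=13 C=28 D=32 E=25] open={R4}
Step 10: cancel R4 -> on_hand[A=41 B=13 C=28 D=32 E=26] avail[A=41 B=13 C=28 D=32 E=26] open={}
Step 11: reserve R6 E 8 -> on_hand[A=41 B=13 C=28 D=32 E=26] avail[A=41 B=13 C=28 D=32 E=18] open={R6}
Step 12: reserve R7 D 6 -> on_hand[A=41 B=13 C=28 D=32 E=26] avail[A=41 B=13 C=28 D=26 E=18] open={R6,R7}
Step 13: commit R7 -> on_hand[A=41 B=13 C=28 D=26 E=26] avail[A=41 B=13 C=28 D=26 E=18] open={R6}
Step 14: commit R6 -> on_hand[A=41 B=13 C=28 D=26 E=18] avail[A=41 B=13 C=28 D=26 E=18] open={}
Step 15: reserve R8 E 5 -> on_hand[A=41 B=13 C=28 D=26 E=18] avail[A=41 B=13 C=28 D=26 E=13] open={R8}
Step 16: commit R8 -> on_hand[A=41 B=13 C=28 D=26 E=13] avail[A=41 B=13 C=28 D=26 E=13] open={}
Step 17: reserve R9 D 4 -> on_hand[A=41 B=13 C=28 D=26 E=13] avail[A=41 B=13 C=28 D=22 E=13] open={R9}
Step 18: commit R9 -> on_hand[A=41 B=13 C=28 D=22 E=13] avail[A=41 B=13 C=28 D=22 E=13] open={}
Step 19: reserve R10 A 4 -> on_hand[A=41 B=13 C=28 D=22 E=13] avail[A=37 B=13 C=28 D=22 E=13] open={R10}
Step 20: commit R10 -> on_hand[A=37 B=13 C=28 D=22 E=13] avail[A=37 B=13 C=28 D=22 E=13] open={}
Open reservations: [] -> 0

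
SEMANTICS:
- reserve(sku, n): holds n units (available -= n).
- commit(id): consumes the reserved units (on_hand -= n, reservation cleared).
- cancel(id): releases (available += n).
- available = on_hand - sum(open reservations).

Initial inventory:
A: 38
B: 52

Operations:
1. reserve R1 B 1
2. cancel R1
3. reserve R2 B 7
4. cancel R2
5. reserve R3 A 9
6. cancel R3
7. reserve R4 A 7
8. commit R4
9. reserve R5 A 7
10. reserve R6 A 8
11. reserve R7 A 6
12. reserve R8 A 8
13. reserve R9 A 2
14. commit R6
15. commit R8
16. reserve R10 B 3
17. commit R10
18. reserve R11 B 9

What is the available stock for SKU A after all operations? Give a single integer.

Step 1: reserve R1 B 1 -> on_hand[A=38 B=52] avail[A=38 B=51] open={R1}
Step 2: cancel R1 -> on_hand[A=38 B=52] avail[A=38 B=52] open={}
Step 3: reserve R2 B 7 -> on_hand[A=38 B=52] avail[A=38 B=45] open={R2}
Step 4: cancel R2 -> on_hand[A=38 B=52] avail[A=38 B=52] open={}
Step 5: reserve R3 A 9 -> on_hand[A=38 B=52] avail[A=29 B=52] open={R3}
Step 6: cancel R3 -> on_hand[A=38 B=52] avail[A=38 B=52] open={}
Step 7: reserve R4 A 7 -> on_hand[A=38 B=52] avail[A=31 B=52] open={R4}
Step 8: commit R4 -> on_hand[A=31 B=52] avail[A=31 B=52] open={}
Step 9: reserve R5 A 7 -> on_hand[A=31 B=52] avail[A=24 B=52] open={R5}
Step 10: reserve R6 A 8 -> on_hand[A=31 B=52] avail[A=16 B=52] open={R5,R6}
Step 11: reserve R7 A 6 -> on_hand[A=31 B=52] avail[A=10 B=52] open={R5,R6,R7}
Step 12: reserve R8 A 8 -> on_hand[A=31 B=52] avail[A=2 B=52] open={R5,R6,R7,R8}
Step 13: reserve R9 A 2 -> on_hand[A=31 B=52] avail[A=0 B=52] open={R5,R6,R7,R8,R9}
Step 14: commit R6 -> on_hand[A=23 B=52] avail[A=0 B=52] open={R5,R7,R8,R9}
Step 15: commit R8 -> on_hand[A=15 B=52] avail[A=0 B=52] open={R5,R7,R9}
Step 16: reserve R10 B 3 -> on_hand[A=15 B=52] avail[A=0 B=49] open={R10,R5,R7,R9}
Step 17: commit R10 -> on_hand[A=15 B=49] avail[A=0 B=49] open={R5,R7,R9}
Step 18: reserve R11 B 9 -> on_hand[A=15 B=49] avail[A=0 B=40] open={R11,R5,R7,R9}
Final available[A] = 0

Answer: 0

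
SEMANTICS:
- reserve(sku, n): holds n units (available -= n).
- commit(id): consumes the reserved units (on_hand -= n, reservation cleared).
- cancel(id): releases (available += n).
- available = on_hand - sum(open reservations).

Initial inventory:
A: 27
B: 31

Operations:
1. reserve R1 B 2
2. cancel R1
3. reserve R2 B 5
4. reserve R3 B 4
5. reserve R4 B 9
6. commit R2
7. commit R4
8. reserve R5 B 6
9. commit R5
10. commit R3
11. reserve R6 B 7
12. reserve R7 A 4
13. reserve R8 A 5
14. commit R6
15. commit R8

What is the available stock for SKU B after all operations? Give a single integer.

Answer: 0

Derivation:
Step 1: reserve R1 B 2 -> on_hand[A=27 B=31] avail[A=27 B=29] open={R1}
Step 2: cancel R1 -> on_hand[A=27 B=31] avail[A=27 B=31] open={}
Step 3: reserve R2 B 5 -> on_hand[A=27 B=31] avail[A=27 B=26] open={R2}
Step 4: reserve R3 B 4 -> on_hand[A=27 B=31] avail[A=27 B=22] open={R2,R3}
Step 5: reserve R4 B 9 -> on_hand[A=27 B=31] avail[A=27 B=13] open={R2,R3,R4}
Step 6: commit R2 -> on_hand[A=27 B=26] avail[A=27 B=13] open={R3,R4}
Step 7: commit R4 -> on_hand[A=27 B=17] avail[A=27 B=13] open={R3}
Step 8: reserve R5 B 6 -> on_hand[A=27 B=17] avail[A=27 B=7] open={R3,R5}
Step 9: commit R5 -> on_hand[A=27 B=11] avail[A=27 B=7] open={R3}
Step 10: commit R3 -> on_hand[A=27 B=7] avail[A=27 B=7] open={}
Step 11: reserve R6 B 7 -> on_hand[A=27 B=7] avail[A=27 B=0] open={R6}
Step 12: reserve R7 A 4 -> on_hand[A=27 B=7] avail[A=23 B=0] open={R6,R7}
Step 13: reserve R8 A 5 -> on_hand[A=27 B=7] avail[A=18 B=0] open={R6,R7,R8}
Step 14: commit R6 -> on_hand[A=27 B=0] avail[A=18 B=0] open={R7,R8}
Step 15: commit R8 -> on_hand[A=22 B=0] avail[A=18 B=0] open={R7}
Final available[B] = 0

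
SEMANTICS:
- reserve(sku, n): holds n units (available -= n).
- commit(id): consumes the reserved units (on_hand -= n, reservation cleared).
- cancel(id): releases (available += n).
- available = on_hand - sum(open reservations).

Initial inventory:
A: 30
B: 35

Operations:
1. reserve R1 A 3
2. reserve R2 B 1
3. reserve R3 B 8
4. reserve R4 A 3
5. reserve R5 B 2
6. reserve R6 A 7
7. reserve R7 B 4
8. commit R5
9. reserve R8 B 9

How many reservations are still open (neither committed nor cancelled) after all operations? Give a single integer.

Answer: 7

Derivation:
Step 1: reserve R1 A 3 -> on_hand[A=30 B=35] avail[A=27 B=35] open={R1}
Step 2: reserve R2 B 1 -> on_hand[A=30 B=35] avail[A=27 B=34] open={R1,R2}
Step 3: reserve R3 B 8 -> on_hand[A=30 B=35] avail[A=27 B=26] open={R1,R2,R3}
Step 4: reserve R4 A 3 -> on_hand[A=30 B=35] avail[A=24 B=26] open={R1,R2,R3,R4}
Step 5: reserve R5 B 2 -> on_hand[A=30 B=35] avail[A=24 B=24] open={R1,R2,R3,R4,R5}
Step 6: reserve R6 A 7 -> on_hand[A=30 B=35] avail[A=17 B=24] open={R1,R2,R3,R4,R5,R6}
Step 7: reserve R7 B 4 -> on_hand[A=30 B=35] avail[A=17 B=20] open={R1,R2,R3,R4,R5,R6,R7}
Step 8: commit R5 -> on_hand[A=30 B=33] avail[A=17 B=20] open={R1,R2,R3,R4,R6,R7}
Step 9: reserve R8 B 9 -> on_hand[A=30 B=33] avail[A=17 B=11] open={R1,R2,R3,R4,R6,R7,R8}
Open reservations: ['R1', 'R2', 'R3', 'R4', 'R6', 'R7', 'R8'] -> 7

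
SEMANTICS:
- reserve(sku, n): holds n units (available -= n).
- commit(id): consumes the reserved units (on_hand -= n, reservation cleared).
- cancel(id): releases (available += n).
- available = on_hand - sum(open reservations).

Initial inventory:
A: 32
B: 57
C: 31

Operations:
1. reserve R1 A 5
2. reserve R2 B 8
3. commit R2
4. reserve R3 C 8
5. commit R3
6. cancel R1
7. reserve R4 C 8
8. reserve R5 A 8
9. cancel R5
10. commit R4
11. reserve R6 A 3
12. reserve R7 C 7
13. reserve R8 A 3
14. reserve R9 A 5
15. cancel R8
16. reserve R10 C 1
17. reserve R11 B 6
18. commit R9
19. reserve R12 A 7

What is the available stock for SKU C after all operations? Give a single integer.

Answer: 7

Derivation:
Step 1: reserve R1 A 5 -> on_hand[A=32 B=57 C=31] avail[A=27 B=57 C=31] open={R1}
Step 2: reserve R2 B 8 -> on_hand[A=32 B=57 C=31] avail[A=27 B=49 C=31] open={R1,R2}
Step 3: commit R2 -> on_hand[A=32 B=49 C=31] avail[A=27 B=49 C=31] open={R1}
Step 4: reserve R3 C 8 -> on_hand[A=32 B=49 C=31] avail[A=27 B=49 C=23] open={R1,R3}
Step 5: commit R3 -> on_hand[A=32 B=49 C=23] avail[A=27 B=49 C=23] open={R1}
Step 6: cancel R1 -> on_hand[A=32 B=49 C=23] avail[A=32 B=49 C=23] open={}
Step 7: reserve R4 C 8 -> on_hand[A=32 B=49 C=23] avail[A=32 B=49 C=15] open={R4}
Step 8: reserve R5 A 8 -> on_hand[A=32 B=49 C=23] avail[A=24 B=49 C=15] open={R4,R5}
Step 9: cancel R5 -> on_hand[A=32 B=49 C=23] avail[A=32 B=49 C=15] open={R4}
Step 10: commit R4 -> on_hand[A=32 B=49 C=15] avail[A=32 B=49 C=15] open={}
Step 11: reserve R6 A 3 -> on_hand[A=32 B=49 C=15] avail[A=29 B=49 C=15] open={R6}
Step 12: reserve R7 C 7 -> on_hand[A=32 B=49 C=15] avail[A=29 B=49 C=8] open={R6,R7}
Step 13: reserve R8 A 3 -> on_hand[A=32 B=49 C=15] avail[A=26 B=49 C=8] open={R6,R7,R8}
Step 14: reserve R9 A 5 -> on_hand[A=32 B=49 C=15] avail[A=21 B=49 C=8] open={R6,R7,R8,R9}
Step 15: cancel R8 -> on_hand[A=32 B=49 C=15] avail[A=24 B=49 C=8] open={R6,R7,R9}
Step 16: reserve R10 C 1 -> on_hand[A=32 B=49 C=15] avail[A=24 B=49 C=7] open={R10,R6,R7,R9}
Step 17: reserve R11 B 6 -> on_hand[A=32 B=49 C=15] avail[A=24 B=43 C=7] open={R10,R11,R6,R7,R9}
Step 18: commit R9 -> on_hand[A=27 B=49 C=15] avail[A=24 B=43 C=7] open={R10,R11,R6,R7}
Step 19: reserve R12 A 7 -> on_hand[A=27 B=49 C=15] avail[A=17 B=43 C=7] open={R10,R11,R12,R6,R7}
Final available[C] = 7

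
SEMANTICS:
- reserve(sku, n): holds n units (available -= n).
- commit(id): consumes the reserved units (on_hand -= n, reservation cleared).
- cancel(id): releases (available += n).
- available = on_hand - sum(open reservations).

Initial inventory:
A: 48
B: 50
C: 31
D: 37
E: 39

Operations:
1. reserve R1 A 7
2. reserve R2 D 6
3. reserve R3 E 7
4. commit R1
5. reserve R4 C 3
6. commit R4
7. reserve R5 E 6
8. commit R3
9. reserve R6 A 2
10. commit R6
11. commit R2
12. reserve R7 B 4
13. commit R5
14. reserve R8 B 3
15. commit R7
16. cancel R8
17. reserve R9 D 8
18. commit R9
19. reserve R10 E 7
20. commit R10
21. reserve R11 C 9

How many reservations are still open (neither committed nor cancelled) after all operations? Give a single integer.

Answer: 1

Derivation:
Step 1: reserve R1 A 7 -> on_hand[A=48 B=50 C=31 D=37 E=39] avail[A=41 B=50 C=31 D=37 E=39] open={R1}
Step 2: reserve R2 D 6 -> on_hand[A=48 B=50 C=31 D=37 E=39] avail[A=41 B=50 C=31 D=31 E=39] open={R1,R2}
Step 3: reserve R3 E 7 -> on_hand[A=48 B=50 C=31 D=37 E=39] avail[A=41 B=50 C=31 D=31 E=32] open={R1,R2,R3}
Step 4: commit R1 -> on_hand[A=41 B=50 C=31 D=37 E=39] avail[A=41 B=50 C=31 D=31 E=32] open={R2,R3}
Step 5: reserve R4 C 3 -> on_hand[A=41 B=50 C=31 D=37 E=39] avail[A=41 B=50 C=28 D=31 E=32] open={R2,R3,R4}
Step 6: commit R4 -> on_hand[A=41 B=50 C=28 D=37 E=39] avail[A=41 B=50 C=28 D=31 E=32] open={R2,R3}
Step 7: reserve R5 E 6 -> on_hand[A=41 B=50 C=28 D=37 E=39] avail[A=41 B=50 C=28 D=31 E=26] open={R2,R3,R5}
Step 8: commit R3 -> on_hand[A=41 B=50 C=28 D=37 E=32] avail[A=41 B=50 C=28 D=31 E=26] open={R2,R5}
Step 9: reserve R6 A 2 -> on_hand[A=41 B=50 C=28 D=37 E=32] avail[A=39 B=50 C=28 D=31 E=26] open={R2,R5,R6}
Step 10: commit R6 -> on_hand[A=39 B=50 C=28 D=37 E=32] avail[A=39 B=50 C=28 D=31 E=26] open={R2,R5}
Step 11: commit R2 -> on_hand[A=39 B=50 C=28 D=31 E=32] avail[A=39 B=50 C=28 D=31 E=26] open={R5}
Step 12: reserve R7 B 4 -> on_hand[A=39 B=50 C=28 D=31 E=32] avail[A=39 B=46 C=28 D=31 E=26] open={R5,R7}
Step 13: commit R5 -> on_hand[A=39 B=50 C=28 D=31 E=26] avail[A=39 B=46 C=28 D=31 E=26] open={R7}
Step 14: reserve R8 B 3 -> on_hand[A=39 B=50 C=28 D=31 E=26] avail[A=39 B=43 C=28 D=31 E=26] open={R7,R8}
Step 15: commit R7 -> on_hand[A=39 B=46 C=28 D=31 E=26] avail[A=39 B=43 C=28 D=31 E=26] open={R8}
Step 16: cancel R8 -> on_hand[A=39 B=46 C=28 D=31 E=26] avail[A=39 B=46 C=28 D=31 E=26] open={}
Step 17: reserve R9 D 8 -> on_hand[A=39 B=46 C=28 D=31 E=26] avail[A=39 B=46 C=28 D=23 E=26] open={R9}
Step 18: commit R9 -> on_hand[A=39 B=46 C=28 D=23 E=26] avail[A=39 B=46 C=28 D=23 E=26] open={}
Step 19: reserve R10 E 7 -> on_hand[A=39 B=46 C=28 D=23 E=26] avail[A=39 B=46 C=28 D=23 E=19] open={R10}
Step 20: commit R10 -> on_hand[A=39 B=46 C=28 D=23 E=19] avail[A=39 B=46 C=28 D=23 E=19] open={}
Step 21: reserve R11 C 9 -> on_hand[A=39 B=46 C=28 D=23 E=19] avail[A=39 B=46 C=19 D=23 E=19] open={R11}
Open reservations: ['R11'] -> 1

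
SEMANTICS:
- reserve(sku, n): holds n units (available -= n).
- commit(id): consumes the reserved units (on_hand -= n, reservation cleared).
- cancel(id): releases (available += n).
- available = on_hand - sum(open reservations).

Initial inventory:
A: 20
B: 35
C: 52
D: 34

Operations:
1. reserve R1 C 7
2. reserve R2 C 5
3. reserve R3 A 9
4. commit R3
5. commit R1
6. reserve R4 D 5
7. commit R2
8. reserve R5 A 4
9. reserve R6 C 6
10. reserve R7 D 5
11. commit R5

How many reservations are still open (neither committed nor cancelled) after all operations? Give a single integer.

Answer: 3

Derivation:
Step 1: reserve R1 C 7 -> on_hand[A=20 B=35 C=52 D=34] avail[A=20 B=35 C=45 D=34] open={R1}
Step 2: reserve R2 C 5 -> on_hand[A=20 B=35 C=52 D=34] avail[A=20 B=35 C=40 D=34] open={R1,R2}
Step 3: reserve R3 A 9 -> on_hand[A=20 B=35 C=52 D=34] avail[A=11 B=35 C=40 D=34] open={R1,R2,R3}
Step 4: commit R3 -> on_hand[A=11 B=35 C=52 D=34] avail[A=11 B=35 C=40 D=34] open={R1,R2}
Step 5: commit R1 -> on_hand[A=11 B=35 C=45 D=34] avail[A=11 B=35 C=40 D=34] open={R2}
Step 6: reserve R4 D 5 -> on_hand[A=11 B=35 C=45 D=34] avail[A=11 B=35 C=40 D=29] open={R2,R4}
Step 7: commit R2 -> on_hand[A=11 B=35 C=40 D=34] avail[A=11 B=35 C=40 D=29] open={R4}
Step 8: reserve R5 A 4 -> on_hand[A=11 B=35 C=40 D=34] avail[A=7 B=35 C=40 D=29] open={R4,R5}
Step 9: reserve R6 C 6 -> on_hand[A=11 B=35 C=40 D=34] avail[A=7 B=35 C=34 D=29] open={R4,R5,R6}
Step 10: reserve R7 D 5 -> on_hand[A=11 B=35 C=40 D=34] avail[A=7 B=35 C=34 D=24] open={R4,R5,R6,R7}
Step 11: commit R5 -> on_hand[A=7 B=35 C=40 D=34] avail[A=7 B=35 C=34 D=24] open={R4,R6,R7}
Open reservations: ['R4', 'R6', 'R7'] -> 3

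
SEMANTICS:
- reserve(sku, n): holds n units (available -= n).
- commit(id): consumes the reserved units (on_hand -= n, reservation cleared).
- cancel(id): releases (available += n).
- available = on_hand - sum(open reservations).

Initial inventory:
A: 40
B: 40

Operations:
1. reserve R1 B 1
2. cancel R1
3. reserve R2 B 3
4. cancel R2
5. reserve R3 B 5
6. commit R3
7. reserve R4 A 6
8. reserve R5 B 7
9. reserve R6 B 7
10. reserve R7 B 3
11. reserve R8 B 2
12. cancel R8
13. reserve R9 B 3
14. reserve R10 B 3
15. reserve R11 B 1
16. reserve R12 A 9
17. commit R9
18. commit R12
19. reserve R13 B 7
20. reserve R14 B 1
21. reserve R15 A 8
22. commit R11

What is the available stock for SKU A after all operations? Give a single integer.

Step 1: reserve R1 B 1 -> on_hand[A=40 B=40] avail[A=40 B=39] open={R1}
Step 2: cancel R1 -> on_hand[A=40 B=40] avail[A=40 B=40] open={}
Step 3: reserve R2 B 3 -> on_hand[A=40 B=40] avail[A=40 B=37] open={R2}
Step 4: cancel R2 -> on_hand[A=40 B=40] avail[A=40 B=40] open={}
Step 5: reserve R3 B 5 -> on_hand[A=40 B=40] avail[A=40 B=35] open={R3}
Step 6: commit R3 -> on_hand[A=40 B=35] avail[A=40 B=35] open={}
Step 7: reserve R4 A 6 -> on_hand[A=40 B=35] avail[A=34 B=35] open={R4}
Step 8: reserve R5 B 7 -> on_hand[A=40 B=35] avail[A=34 B=28] open={R4,R5}
Step 9: reserve R6 B 7 -> on_hand[A=40 B=35] avail[A=34 B=21] open={R4,R5,R6}
Step 10: reserve R7 B 3 -> on_hand[A=40 B=35] avail[A=34 B=18] open={R4,R5,R6,R7}
Step 11: reserve R8 B 2 -> on_hand[A=40 B=35] avail[A=34 B=16] open={R4,R5,R6,R7,R8}
Step 12: cancel R8 -> on_hand[A=40 B=35] avail[A=34 B=18] open={R4,R5,R6,R7}
Step 13: reserve R9 B 3 -> on_hand[A=40 B=35] avail[A=34 B=15] open={R4,R5,R6,R7,R9}
Step 14: reserve R10 B 3 -> on_hand[A=40 B=35] avail[A=34 B=12] open={R10,R4,R5,R6,R7,R9}
Step 15: reserve R11 B 1 -> on_hand[A=40 B=35] avail[A=34 B=11] open={R10,R11,R4,R5,R6,R7,R9}
Step 16: reserve R12 A 9 -> on_hand[A=40 B=35] avail[A=25 B=11] open={R10,R11,R12,R4,R5,R6,R7,R9}
Step 17: commit R9 -> on_hand[A=40 B=32] avail[A=25 B=11] open={R10,R11,R12,R4,R5,R6,R7}
Step 18: commit R12 -> on_hand[A=31 B=32] avail[A=25 B=11] open={R10,R11,R4,R5,R6,R7}
Step 19: reserve R13 B 7 -> on_hand[A=31 B=32] avail[A=25 B=4] open={R10,R11,R13,R4,R5,R6,R7}
Step 20: reserve R14 B 1 -> on_hand[A=31 B=32] avail[A=25 B=3] open={R10,R11,R13,R14,R4,R5,R6,R7}
Step 21: reserve R15 A 8 -> on_hand[A=31 B=32] avail[A=17 B=3] open={R10,R11,R13,R14,R15,R4,R5,R6,R7}
Step 22: commit R11 -> on_hand[A=31 B=31] avail[A=17 B=3] open={R10,R13,R14,R15,R4,R5,R6,R7}
Final available[A] = 17

Answer: 17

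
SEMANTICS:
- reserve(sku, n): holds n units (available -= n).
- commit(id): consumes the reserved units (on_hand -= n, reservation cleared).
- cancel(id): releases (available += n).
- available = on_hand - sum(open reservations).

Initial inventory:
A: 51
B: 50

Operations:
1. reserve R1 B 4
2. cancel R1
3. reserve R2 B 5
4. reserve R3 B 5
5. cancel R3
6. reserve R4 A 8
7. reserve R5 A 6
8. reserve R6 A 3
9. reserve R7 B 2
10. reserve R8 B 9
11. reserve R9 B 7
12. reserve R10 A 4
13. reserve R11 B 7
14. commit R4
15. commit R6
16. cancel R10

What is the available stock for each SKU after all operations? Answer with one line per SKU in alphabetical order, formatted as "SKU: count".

Answer: A: 34
B: 20

Derivation:
Step 1: reserve R1 B 4 -> on_hand[A=51 B=50] avail[A=51 B=46] open={R1}
Step 2: cancel R1 -> on_hand[A=51 B=50] avail[A=51 B=50] open={}
Step 3: reserve R2 B 5 -> on_hand[A=51 B=50] avail[A=51 B=45] open={R2}
Step 4: reserve R3 B 5 -> on_hand[A=51 B=50] avail[A=51 B=40] open={R2,R3}
Step 5: cancel R3 -> on_hand[A=51 B=50] avail[A=51 B=45] open={R2}
Step 6: reserve R4 A 8 -> on_hand[A=51 B=50] avail[A=43 B=45] open={R2,R4}
Step 7: reserve R5 A 6 -> on_hand[A=51 B=50] avail[A=37 B=45] open={R2,R4,R5}
Step 8: reserve R6 A 3 -> on_hand[A=51 B=50] avail[A=34 B=45] open={R2,R4,R5,R6}
Step 9: reserve R7 B 2 -> on_hand[A=51 B=50] avail[A=34 B=43] open={R2,R4,R5,R6,R7}
Step 10: reserve R8 B 9 -> on_hand[A=51 B=50] avail[A=34 B=34] open={R2,R4,R5,R6,R7,R8}
Step 11: reserve R9 B 7 -> on_hand[A=51 B=50] avail[A=34 B=27] open={R2,R4,R5,R6,R7,R8,R9}
Step 12: reserve R10 A 4 -> on_hand[A=51 B=50] avail[A=30 B=27] open={R10,R2,R4,R5,R6,R7,R8,R9}
Step 13: reserve R11 B 7 -> on_hand[A=51 B=50] avail[A=30 B=20] open={R10,R11,R2,R4,R5,R6,R7,R8,R9}
Step 14: commit R4 -> on_hand[A=43 B=50] avail[A=30 B=20] open={R10,R11,R2,R5,R6,R7,R8,R9}
Step 15: commit R6 -> on_hand[A=40 B=50] avail[A=30 B=20] open={R10,R11,R2,R5,R7,R8,R9}
Step 16: cancel R10 -> on_hand[A=40 B=50] avail[A=34 B=20] open={R11,R2,R5,R7,R8,R9}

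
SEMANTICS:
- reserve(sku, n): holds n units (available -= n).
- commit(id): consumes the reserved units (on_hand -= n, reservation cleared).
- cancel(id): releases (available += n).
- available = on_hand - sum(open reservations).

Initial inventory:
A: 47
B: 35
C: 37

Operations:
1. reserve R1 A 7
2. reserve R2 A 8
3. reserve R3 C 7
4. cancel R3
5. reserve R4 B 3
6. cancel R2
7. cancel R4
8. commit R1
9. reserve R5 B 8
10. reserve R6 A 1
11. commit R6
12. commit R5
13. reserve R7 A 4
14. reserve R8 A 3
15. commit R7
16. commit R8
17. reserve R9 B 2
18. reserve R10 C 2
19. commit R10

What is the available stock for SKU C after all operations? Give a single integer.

Step 1: reserve R1 A 7 -> on_hand[A=47 B=35 C=37] avail[A=40 B=35 C=37] open={R1}
Step 2: reserve R2 A 8 -> on_hand[A=47 B=35 C=37] avail[A=32 B=35 C=37] open={R1,R2}
Step 3: reserve R3 C 7 -> on_hand[A=47 B=35 C=37] avail[A=32 B=35 C=30] open={R1,R2,R3}
Step 4: cancel R3 -> on_hand[A=47 B=35 C=37] avail[A=32 B=35 C=37] open={R1,R2}
Step 5: reserve R4 B 3 -> on_hand[A=47 B=35 C=37] avail[A=32 B=32 C=37] open={R1,R2,R4}
Step 6: cancel R2 -> on_hand[A=47 B=35 C=37] avail[A=40 B=32 C=37] open={R1,R4}
Step 7: cancel R4 -> on_hand[A=47 B=35 C=37] avail[A=40 B=35 C=37] open={R1}
Step 8: commit R1 -> on_hand[A=40 B=35 C=37] avail[A=40 B=35 C=37] open={}
Step 9: reserve R5 B 8 -> on_hand[A=40 B=35 C=37] avail[A=40 B=27 C=37] open={R5}
Step 10: reserve R6 A 1 -> on_hand[A=40 B=35 C=37] avail[A=39 B=27 C=37] open={R5,R6}
Step 11: commit R6 -> on_hand[A=39 B=35 C=37] avail[A=39 B=27 C=37] open={R5}
Step 12: commit R5 -> on_hand[A=39 B=27 C=37] avail[A=39 B=27 C=37] open={}
Step 13: reserve R7 A 4 -> on_hand[A=39 B=27 C=37] avail[A=35 B=27 C=37] open={R7}
Step 14: reserve R8 A 3 -> on_hand[A=39 B=27 C=37] avail[A=32 B=27 C=37] open={R7,R8}
Step 15: commit R7 -> on_hand[A=35 B=27 C=37] avail[A=32 B=27 C=37] open={R8}
Step 16: commit R8 -> on_hand[A=32 B=27 C=37] avail[A=32 B=27 C=37] open={}
Step 17: reserve R9 B 2 -> on_hand[A=32 B=27 C=37] avail[A=32 B=25 C=37] open={R9}
Step 18: reserve R10 C 2 -> on_hand[A=32 B=27 C=37] avail[A=32 B=25 C=35] open={R10,R9}
Step 19: commit R10 -> on_hand[A=32 B=27 C=35] avail[A=32 B=25 C=35] open={R9}
Final available[C] = 35

Answer: 35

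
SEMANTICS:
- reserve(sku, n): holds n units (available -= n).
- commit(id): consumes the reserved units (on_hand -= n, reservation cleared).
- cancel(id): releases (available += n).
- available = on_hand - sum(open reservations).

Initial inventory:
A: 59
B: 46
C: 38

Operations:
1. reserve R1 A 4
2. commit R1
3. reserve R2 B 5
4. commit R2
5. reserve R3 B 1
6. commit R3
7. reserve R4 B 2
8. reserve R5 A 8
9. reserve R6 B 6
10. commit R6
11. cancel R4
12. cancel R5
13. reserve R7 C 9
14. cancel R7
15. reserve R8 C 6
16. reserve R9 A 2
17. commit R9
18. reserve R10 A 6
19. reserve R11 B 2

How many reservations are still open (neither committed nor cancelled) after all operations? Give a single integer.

Step 1: reserve R1 A 4 -> on_hand[A=59 B=46 C=38] avail[A=55 B=46 C=38] open={R1}
Step 2: commit R1 -> on_hand[A=55 B=46 C=38] avail[A=55 B=46 C=38] open={}
Step 3: reserve R2 B 5 -> on_hand[A=55 B=46 C=38] avail[A=55 B=41 C=38] open={R2}
Step 4: commit R2 -> on_hand[A=55 B=41 C=38] avail[A=55 B=41 C=38] open={}
Step 5: reserve R3 B 1 -> on_hand[A=55 B=41 C=38] avail[A=55 B=40 C=38] open={R3}
Step 6: commit R3 -> on_hand[A=55 B=40 C=38] avail[A=55 B=40 C=38] open={}
Step 7: reserve R4 B 2 -> on_hand[A=55 B=40 C=38] avail[A=55 B=38 C=38] open={R4}
Step 8: reserve R5 A 8 -> on_hand[A=55 B=40 C=38] avail[A=47 B=38 C=38] open={R4,R5}
Step 9: reserve R6 B 6 -> on_hand[A=55 B=40 C=38] avail[A=47 B=32 C=38] open={R4,R5,R6}
Step 10: commit R6 -> on_hand[A=55 B=34 C=38] avail[A=47 B=32 C=38] open={R4,R5}
Step 11: cancel R4 -> on_hand[A=55 B=34 C=38] avail[A=47 B=34 C=38] open={R5}
Step 12: cancel R5 -> on_hand[A=55 B=34 C=38] avail[A=55 B=34 C=38] open={}
Step 13: reserve R7 C 9 -> on_hand[A=55 B=34 C=38] avail[A=55 B=34 C=29] open={R7}
Step 14: cancel R7 -> on_hand[A=55 B=34 C=38] avail[A=55 B=34 C=38] open={}
Step 15: reserve R8 C 6 -> on_hand[A=55 B=34 C=38] avail[A=55 B=34 C=32] open={R8}
Step 16: reserve R9 A 2 -> on_hand[A=55 B=34 C=38] avail[A=53 B=34 C=32] open={R8,R9}
Step 17: commit R9 -> on_hand[A=53 B=34 C=38] avail[A=53 B=34 C=32] open={R8}
Step 18: reserve R10 A 6 -> on_hand[A=53 B=34 C=38] avail[A=47 B=34 C=32] open={R10,R8}
Step 19: reserve R11 B 2 -> on_hand[A=53 B=34 C=38] avail[A=47 B=32 C=32] open={R10,R11,R8}
Open reservations: ['R10', 'R11', 'R8'] -> 3

Answer: 3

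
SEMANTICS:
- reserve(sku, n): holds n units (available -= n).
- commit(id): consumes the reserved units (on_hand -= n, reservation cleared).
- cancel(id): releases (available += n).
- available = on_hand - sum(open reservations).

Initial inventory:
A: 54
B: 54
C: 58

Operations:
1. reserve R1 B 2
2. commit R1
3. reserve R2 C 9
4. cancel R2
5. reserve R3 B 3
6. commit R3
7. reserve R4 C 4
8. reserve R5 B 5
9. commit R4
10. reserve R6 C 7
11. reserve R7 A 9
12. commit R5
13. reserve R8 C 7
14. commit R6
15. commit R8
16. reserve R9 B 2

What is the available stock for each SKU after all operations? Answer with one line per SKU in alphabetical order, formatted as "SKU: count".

Step 1: reserve R1 B 2 -> on_hand[A=54 B=54 C=58] avail[A=54 B=52 C=58] open={R1}
Step 2: commit R1 -> on_hand[A=54 B=52 C=58] avail[A=54 B=52 C=58] open={}
Step 3: reserve R2 C 9 -> on_hand[A=54 B=52 C=58] avail[A=54 B=52 C=49] open={R2}
Step 4: cancel R2 -> on_hand[A=54 B=52 C=58] avail[A=54 B=52 C=58] open={}
Step 5: reserve R3 B 3 -> on_hand[A=54 B=52 C=58] avail[A=54 B=49 C=58] open={R3}
Step 6: commit R3 -> on_hand[A=54 B=49 C=58] avail[A=54 B=49 C=58] open={}
Step 7: reserve R4 C 4 -> on_hand[A=54 B=49 C=58] avail[A=54 B=49 C=54] open={R4}
Step 8: reserve R5 B 5 -> on_hand[A=54 B=49 C=58] avail[A=54 B=44 C=54] open={R4,R5}
Step 9: commit R4 -> on_hand[A=54 B=49 C=54] avail[A=54 B=44 C=54] open={R5}
Step 10: reserve R6 C 7 -> on_hand[A=54 B=49 C=54] avail[A=54 B=44 C=47] open={R5,R6}
Step 11: reserve R7 A 9 -> on_hand[A=54 B=49 C=54] avail[A=45 B=44 C=47] open={R5,R6,R7}
Step 12: commit R5 -> on_hand[A=54 B=44 C=54] avail[A=45 B=44 C=47] open={R6,R7}
Step 13: reserve R8 C 7 -> on_hand[A=54 B=44 C=54] avail[A=45 B=44 C=40] open={R6,R7,R8}
Step 14: commit R6 -> on_hand[A=54 B=44 C=47] avail[A=45 B=44 C=40] open={R7,R8}
Step 15: commit R8 -> on_hand[A=54 B=44 C=40] avail[A=45 B=44 C=40] open={R7}
Step 16: reserve R9 B 2 -> on_hand[A=54 B=44 C=40] avail[A=45 B=42 C=40] open={R7,R9}

Answer: A: 45
B: 42
C: 40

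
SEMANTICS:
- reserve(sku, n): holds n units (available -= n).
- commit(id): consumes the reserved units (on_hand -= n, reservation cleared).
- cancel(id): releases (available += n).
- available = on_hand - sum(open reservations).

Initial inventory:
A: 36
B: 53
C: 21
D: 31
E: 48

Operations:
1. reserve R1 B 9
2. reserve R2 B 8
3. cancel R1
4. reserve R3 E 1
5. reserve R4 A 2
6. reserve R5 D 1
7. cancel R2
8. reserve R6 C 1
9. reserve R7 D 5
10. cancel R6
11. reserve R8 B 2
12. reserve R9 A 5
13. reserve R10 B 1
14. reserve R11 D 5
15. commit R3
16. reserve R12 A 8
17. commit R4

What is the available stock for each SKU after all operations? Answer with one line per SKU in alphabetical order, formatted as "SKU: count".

Answer: A: 21
B: 50
C: 21
D: 20
E: 47

Derivation:
Step 1: reserve R1 B 9 -> on_hand[A=36 B=53 C=21 D=31 E=48] avail[A=36 B=44 C=21 D=31 E=48] open={R1}
Step 2: reserve R2 B 8 -> on_hand[A=36 B=53 C=21 D=31 E=48] avail[A=36 B=36 C=21 D=31 E=48] open={R1,R2}
Step 3: cancel R1 -> on_hand[A=36 B=53 C=21 D=31 E=48] avail[A=36 B=45 C=21 D=31 E=48] open={R2}
Step 4: reserve R3 E 1 -> on_hand[A=36 B=53 C=21 D=31 E=48] avail[A=36 B=45 C=21 D=31 E=47] open={R2,R3}
Step 5: reserve R4 A 2 -> on_hand[A=36 B=53 C=21 D=31 E=48] avail[A=34 B=45 C=21 D=31 E=47] open={R2,R3,R4}
Step 6: reserve R5 D 1 -> on_hand[A=36 B=53 C=21 D=31 E=48] avail[A=34 B=45 C=21 D=30 E=47] open={R2,R3,R4,R5}
Step 7: cancel R2 -> on_hand[A=36 B=53 C=21 D=31 E=48] avail[A=34 B=53 C=21 D=30 E=47] open={R3,R4,R5}
Step 8: reserve R6 C 1 -> on_hand[A=36 B=53 C=21 D=31 E=48] avail[A=34 B=53 C=20 D=30 E=47] open={R3,R4,R5,R6}
Step 9: reserve R7 D 5 -> on_hand[A=36 B=53 C=21 D=31 E=48] avail[A=34 B=53 C=20 D=25 E=47] open={R3,R4,R5,R6,R7}
Step 10: cancel R6 -> on_hand[A=36 B=53 C=21 D=31 E=48] avail[A=34 B=53 C=21 D=25 E=47] open={R3,R4,R5,R7}
Step 11: reserve R8 B 2 -> on_hand[A=36 B=53 C=21 D=31 E=48] avail[A=34 B=51 C=21 D=25 E=47] open={R3,R4,R5,R7,R8}
Step 12: reserve R9 A 5 -> on_hand[A=36 B=53 C=21 D=31 E=48] avail[A=29 B=51 C=21 D=25 E=47] open={R3,R4,R5,R7,R8,R9}
Step 13: reserve R10 B 1 -> on_hand[A=36 B=53 C=21 D=31 E=48] avail[A=29 B=50 C=21 D=25 E=47] open={R10,R3,R4,R5,R7,R8,R9}
Step 14: reserve R11 D 5 -> on_hand[A=36 B=53 C=21 D=31 E=48] avail[A=29 B=50 C=21 D=20 E=47] open={R10,R11,R3,R4,R5,R7,R8,R9}
Step 15: commit R3 -> on_hand[A=36 B=53 C=21 D=31 E=47] avail[A=29 B=50 C=21 D=20 E=47] open={R10,R11,R4,R5,R7,R8,R9}
Step 16: reserve R12 A 8 -> on_hand[A=36 B=53 C=21 D=31 E=47] avail[A=21 B=50 C=21 D=20 E=47] open={R10,R11,R12,R4,R5,R7,R8,R9}
Step 17: commit R4 -> on_hand[A=34 B=53 C=21 D=31 E=47] avail[A=21 B=50 C=21 D=20 E=47] open={R10,R11,R12,R5,R7,R8,R9}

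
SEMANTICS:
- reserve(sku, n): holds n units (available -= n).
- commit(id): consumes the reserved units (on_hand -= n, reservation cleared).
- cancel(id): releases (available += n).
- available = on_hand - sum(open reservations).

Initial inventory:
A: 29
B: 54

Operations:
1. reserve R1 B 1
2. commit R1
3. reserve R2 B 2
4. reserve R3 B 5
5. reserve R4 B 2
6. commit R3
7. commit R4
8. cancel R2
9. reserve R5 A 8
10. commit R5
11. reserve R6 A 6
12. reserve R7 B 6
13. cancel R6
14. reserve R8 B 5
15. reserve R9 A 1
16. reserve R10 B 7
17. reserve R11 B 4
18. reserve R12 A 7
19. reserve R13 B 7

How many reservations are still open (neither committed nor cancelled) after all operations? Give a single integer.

Answer: 7

Derivation:
Step 1: reserve R1 B 1 -> on_hand[A=29 B=54] avail[A=29 B=53] open={R1}
Step 2: commit R1 -> on_hand[A=29 B=53] avail[A=29 B=53] open={}
Step 3: reserve R2 B 2 -> on_hand[A=29 B=53] avail[A=29 B=51] open={R2}
Step 4: reserve R3 B 5 -> on_hand[A=29 B=53] avail[A=29 B=46] open={R2,R3}
Step 5: reserve R4 B 2 -> on_hand[A=29 B=53] avail[A=29 B=44] open={R2,R3,R4}
Step 6: commit R3 -> on_hand[A=29 B=48] avail[A=29 B=44] open={R2,R4}
Step 7: commit R4 -> on_hand[A=29 B=46] avail[A=29 B=44] open={R2}
Step 8: cancel R2 -> on_hand[A=29 B=46] avail[A=29 B=46] open={}
Step 9: reserve R5 A 8 -> on_hand[A=29 B=46] avail[A=21 B=46] open={R5}
Step 10: commit R5 -> on_hand[A=21 B=46] avail[A=21 B=46] open={}
Step 11: reserve R6 A 6 -> on_hand[A=21 B=46] avail[A=15 B=46] open={R6}
Step 12: reserve R7 B 6 -> on_hand[A=21 B=46] avail[A=15 B=40] open={R6,R7}
Step 13: cancel R6 -> on_hand[A=21 B=46] avail[A=21 B=40] open={R7}
Step 14: reserve R8 B 5 -> on_hand[A=21 B=46] avail[A=21 B=35] open={R7,R8}
Step 15: reserve R9 A 1 -> on_hand[A=21 B=46] avail[A=20 B=35] open={R7,R8,R9}
Step 16: reserve R10 B 7 -> on_hand[A=21 B=46] avail[A=20 B=28] open={R10,R7,R8,R9}
Step 17: reserve R11 B 4 -> on_hand[A=21 B=46] avail[A=20 B=24] open={R10,R11,R7,R8,R9}
Step 18: reserve R12 A 7 -> on_hand[A=21 B=46] avail[A=13 B=24] open={R10,R11,R12,R7,R8,R9}
Step 19: reserve R13 B 7 -> on_hand[A=21 B=46] avail[A=13 B=17] open={R10,R11,R12,R13,R7,R8,R9}
Open reservations: ['R10', 'R11', 'R12', 'R13', 'R7', 'R8', 'R9'] -> 7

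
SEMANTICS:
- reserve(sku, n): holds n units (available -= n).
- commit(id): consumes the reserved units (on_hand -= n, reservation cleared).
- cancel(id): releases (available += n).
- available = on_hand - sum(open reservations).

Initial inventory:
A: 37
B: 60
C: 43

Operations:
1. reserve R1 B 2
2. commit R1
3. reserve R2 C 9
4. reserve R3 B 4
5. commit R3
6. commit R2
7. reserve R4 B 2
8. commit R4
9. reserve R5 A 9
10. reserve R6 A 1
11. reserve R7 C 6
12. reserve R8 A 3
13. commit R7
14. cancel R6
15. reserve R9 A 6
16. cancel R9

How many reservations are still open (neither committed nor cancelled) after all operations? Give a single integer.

Answer: 2

Derivation:
Step 1: reserve R1 B 2 -> on_hand[A=37 B=60 C=43] avail[A=37 B=58 C=43] open={R1}
Step 2: commit R1 -> on_hand[A=37 B=58 C=43] avail[A=37 B=58 C=43] open={}
Step 3: reserve R2 C 9 -> on_hand[A=37 B=58 C=43] avail[A=37 B=58 C=34] open={R2}
Step 4: reserve R3 B 4 -> on_hand[A=37 B=58 C=43] avail[A=37 B=54 C=34] open={R2,R3}
Step 5: commit R3 -> on_hand[A=37 B=54 C=43] avail[A=37 B=54 C=34] open={R2}
Step 6: commit R2 -> on_hand[A=37 B=54 C=34] avail[A=37 B=54 C=34] open={}
Step 7: reserve R4 B 2 -> on_hand[A=37 B=54 C=34] avail[A=37 B=52 C=34] open={R4}
Step 8: commit R4 -> on_hand[A=37 B=52 C=34] avail[A=37 B=52 C=34] open={}
Step 9: reserve R5 A 9 -> on_hand[A=37 B=52 C=34] avail[A=28 B=52 C=34] open={R5}
Step 10: reserve R6 A 1 -> on_hand[A=37 B=52 C=34] avail[A=27 B=52 C=34] open={R5,R6}
Step 11: reserve R7 C 6 -> on_hand[A=37 B=52 C=34] avail[A=27 B=52 C=28] open={R5,R6,R7}
Step 12: reserve R8 A 3 -> on_hand[A=37 B=52 C=34] avail[A=24 B=52 C=28] open={R5,R6,R7,R8}
Step 13: commit R7 -> on_hand[A=37 B=52 C=28] avail[A=24 B=52 C=28] open={R5,R6,R8}
Step 14: cancel R6 -> on_hand[A=37 B=52 C=28] avail[A=25 B=52 C=28] open={R5,R8}
Step 15: reserve R9 A 6 -> on_hand[A=37 B=52 C=28] avail[A=19 B=52 C=28] open={R5,R8,R9}
Step 16: cancel R9 -> on_hand[A=37 B=52 C=28] avail[A=25 B=52 C=28] open={R5,R8}
Open reservations: ['R5', 'R8'] -> 2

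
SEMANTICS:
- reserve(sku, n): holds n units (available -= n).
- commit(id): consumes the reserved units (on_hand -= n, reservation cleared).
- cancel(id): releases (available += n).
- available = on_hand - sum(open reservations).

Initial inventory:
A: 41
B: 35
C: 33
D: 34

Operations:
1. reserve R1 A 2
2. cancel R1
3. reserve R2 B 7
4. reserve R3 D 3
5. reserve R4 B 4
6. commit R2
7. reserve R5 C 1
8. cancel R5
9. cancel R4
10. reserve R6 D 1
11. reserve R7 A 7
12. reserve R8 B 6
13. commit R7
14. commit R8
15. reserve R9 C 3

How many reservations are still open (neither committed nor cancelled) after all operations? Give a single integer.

Step 1: reserve R1 A 2 -> on_hand[A=41 B=35 C=33 D=34] avail[A=39 B=35 C=33 D=34] open={R1}
Step 2: cancel R1 -> on_hand[A=41 B=35 C=33 D=34] avail[A=41 B=35 C=33 D=34] open={}
Step 3: reserve R2 B 7 -> on_hand[A=41 B=35 C=33 D=34] avail[A=41 B=28 C=33 D=34] open={R2}
Step 4: reserve R3 D 3 -> on_hand[A=41 B=35 C=33 D=34] avail[A=41 B=28 C=33 D=31] open={R2,R3}
Step 5: reserve R4 B 4 -> on_hand[A=41 B=35 C=33 D=34] avail[A=41 B=24 C=33 D=31] open={R2,R3,R4}
Step 6: commit R2 -> on_hand[A=41 B=28 C=33 D=34] avail[A=41 B=24 C=33 D=31] open={R3,R4}
Step 7: reserve R5 C 1 -> on_hand[A=41 B=28 C=33 D=34] avail[A=41 B=24 C=32 D=31] open={R3,R4,R5}
Step 8: cancel R5 -> on_hand[A=41 B=28 C=33 D=34] avail[A=41 B=24 C=33 D=31] open={R3,R4}
Step 9: cancel R4 -> on_hand[A=41 B=28 C=33 D=34] avail[A=41 B=28 C=33 D=31] open={R3}
Step 10: reserve R6 D 1 -> on_hand[A=41 B=28 C=33 D=34] avail[A=41 B=28 C=33 D=30] open={R3,R6}
Step 11: reserve R7 A 7 -> on_hand[A=41 B=28 C=33 D=34] avail[A=34 B=28 C=33 D=30] open={R3,R6,R7}
Step 12: reserve R8 B 6 -> on_hand[A=41 B=28 C=33 D=34] avail[A=34 B=22 C=33 D=30] open={R3,R6,R7,R8}
Step 13: commit R7 -> on_hand[A=34 B=28 C=33 D=34] avail[A=34 B=22 C=33 D=30] open={R3,R6,R8}
Step 14: commit R8 -> on_hand[A=34 B=22 C=33 D=34] avail[A=34 B=22 C=33 D=30] open={R3,R6}
Step 15: reserve R9 C 3 -> on_hand[A=34 B=22 C=33 D=34] avail[A=34 B=22 C=30 D=30] open={R3,R6,R9}
Open reservations: ['R3', 'R6', 'R9'] -> 3

Answer: 3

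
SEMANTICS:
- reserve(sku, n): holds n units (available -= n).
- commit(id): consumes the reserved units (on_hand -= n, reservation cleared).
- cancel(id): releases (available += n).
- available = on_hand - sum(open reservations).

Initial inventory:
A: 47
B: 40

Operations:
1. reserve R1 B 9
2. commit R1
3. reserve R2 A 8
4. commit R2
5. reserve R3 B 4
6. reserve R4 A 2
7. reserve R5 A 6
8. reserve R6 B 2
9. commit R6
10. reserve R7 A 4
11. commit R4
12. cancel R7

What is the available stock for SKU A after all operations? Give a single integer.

Answer: 31

Derivation:
Step 1: reserve R1 B 9 -> on_hand[A=47 B=40] avail[A=47 B=31] open={R1}
Step 2: commit R1 -> on_hand[A=47 B=31] avail[A=47 B=31] open={}
Step 3: reserve R2 A 8 -> on_hand[A=47 B=31] avail[A=39 B=31] open={R2}
Step 4: commit R2 -> on_hand[A=39 B=31] avail[A=39 B=31] open={}
Step 5: reserve R3 B 4 -> on_hand[A=39 B=31] avail[A=39 B=27] open={R3}
Step 6: reserve R4 A 2 -> on_hand[A=39 B=31] avail[A=37 B=27] open={R3,R4}
Step 7: reserve R5 A 6 -> on_hand[A=39 B=31] avail[A=31 B=27] open={R3,R4,R5}
Step 8: reserve R6 B 2 -> on_hand[A=39 B=31] avail[A=31 B=25] open={R3,R4,R5,R6}
Step 9: commit R6 -> on_hand[A=39 B=29] avail[A=31 B=25] open={R3,R4,R5}
Step 10: reserve R7 A 4 -> on_hand[A=39 B=29] avail[A=27 B=25] open={R3,R4,R5,R7}
Step 11: commit R4 -> on_hand[A=37 B=29] avail[A=27 B=25] open={R3,R5,R7}
Step 12: cancel R7 -> on_hand[A=37 B=29] avail[A=31 B=25] open={R3,R5}
Final available[A] = 31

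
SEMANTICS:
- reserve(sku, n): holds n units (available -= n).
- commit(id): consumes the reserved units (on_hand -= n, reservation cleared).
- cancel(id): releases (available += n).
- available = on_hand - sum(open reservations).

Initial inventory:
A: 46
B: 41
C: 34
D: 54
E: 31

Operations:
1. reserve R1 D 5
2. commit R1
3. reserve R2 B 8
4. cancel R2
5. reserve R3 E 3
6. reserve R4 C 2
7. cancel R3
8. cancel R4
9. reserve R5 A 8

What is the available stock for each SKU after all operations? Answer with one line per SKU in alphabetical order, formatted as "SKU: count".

Step 1: reserve R1 D 5 -> on_hand[A=46 B=41 C=34 D=54 E=31] avail[A=46 B=41 C=34 D=49 E=31] open={R1}
Step 2: commit R1 -> on_hand[A=46 B=41 C=34 D=49 E=31] avail[A=46 B=41 C=34 D=49 E=31] open={}
Step 3: reserve R2 B 8 -> on_hand[A=46 B=41 C=34 D=49 E=31] avail[A=46 B=33 C=34 D=49 E=31] open={R2}
Step 4: cancel R2 -> on_hand[A=46 B=41 C=34 D=49 E=31] avail[A=46 B=41 C=34 D=49 E=31] open={}
Step 5: reserve R3 E 3 -> on_hand[A=46 B=41 C=34 D=49 E=31] avail[A=46 B=41 C=34 D=49 E=28] open={R3}
Step 6: reserve R4 C 2 -> on_hand[A=46 B=41 C=34 D=49 E=31] avail[A=46 B=41 C=32 D=49 E=28] open={R3,R4}
Step 7: cancel R3 -> on_hand[A=46 B=41 C=34 D=49 E=31] avail[A=46 B=41 C=32 D=49 E=31] open={R4}
Step 8: cancel R4 -> on_hand[A=46 B=41 C=34 D=49 E=31] avail[A=46 B=41 C=34 D=49 E=31] open={}
Step 9: reserve R5 A 8 -> on_hand[A=46 B=41 C=34 D=49 E=31] avail[A=38 B=41 C=34 D=49 E=31] open={R5}

Answer: A: 38
B: 41
C: 34
D: 49
E: 31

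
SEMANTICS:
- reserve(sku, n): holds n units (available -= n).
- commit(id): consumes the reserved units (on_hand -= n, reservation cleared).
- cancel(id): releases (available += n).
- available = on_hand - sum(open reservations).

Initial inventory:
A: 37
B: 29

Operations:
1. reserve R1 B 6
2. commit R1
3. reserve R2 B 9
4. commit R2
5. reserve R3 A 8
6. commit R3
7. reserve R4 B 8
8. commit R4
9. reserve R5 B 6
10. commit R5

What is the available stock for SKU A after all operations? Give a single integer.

Step 1: reserve R1 B 6 -> on_hand[A=37 B=29] avail[A=37 B=23] open={R1}
Step 2: commit R1 -> on_hand[A=37 B=23] avail[A=37 B=23] open={}
Step 3: reserve R2 B 9 -> on_hand[A=37 B=23] avail[A=37 B=14] open={R2}
Step 4: commit R2 -> on_hand[A=37 B=14] avail[A=37 B=14] open={}
Step 5: reserve R3 A 8 -> on_hand[A=37 B=14] avail[A=29 B=14] open={R3}
Step 6: commit R3 -> on_hand[A=29 B=14] avail[A=29 B=14] open={}
Step 7: reserve R4 B 8 -> on_hand[A=29 B=14] avail[A=29 B=6] open={R4}
Step 8: commit R4 -> on_hand[A=29 B=6] avail[A=29 B=6] open={}
Step 9: reserve R5 B 6 -> on_hand[A=29 B=6] avail[A=29 B=0] open={R5}
Step 10: commit R5 -> on_hand[A=29 B=0] avail[A=29 B=0] open={}
Final available[A] = 29

Answer: 29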